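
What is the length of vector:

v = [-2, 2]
2.828

||v||₂ = √((-2)² + (2)²) = √8 = 2.828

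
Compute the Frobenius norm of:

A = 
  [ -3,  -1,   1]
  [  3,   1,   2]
||A||_F = 5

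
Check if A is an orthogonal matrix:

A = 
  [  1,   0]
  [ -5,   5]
No

AᵀA = 
  [ 26, -25]
  [-25,  25]
≠ I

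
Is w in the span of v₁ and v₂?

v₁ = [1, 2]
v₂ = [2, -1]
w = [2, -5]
Yes

Form the augmented matrix and row-reduce:
[v₁|v₂|w] = 
  [  1,   2,   2]
  [  2,  -1,  -5]
R2 → R2 - (2)·R1
REF = 
  [  1,   2,   2]
  [  0,  -5,  -9]

No row of the form [0 0 | nonzero], so the system is consistent. Back-substitution gives c₁ = -8/5, c₂ = 9/5: w = (-8/5)·v₁ + (9/5)·v₂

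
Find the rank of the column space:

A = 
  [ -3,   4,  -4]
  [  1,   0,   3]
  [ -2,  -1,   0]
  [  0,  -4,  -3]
Row reduce:
R2 → R2 + (1/3)·R1
R3 → R3 - (2/3)·R1
R3 → R3 + (11/4)·R2
R4 → R4 + (3)·R2
R4 → R4 - (8/29)·R3
REF = 
  [  -3,    4,   -4]
  [   0,  4/3,  5/3]
  [   0,    0, 29/4]
  [   0,    0,    0]
Pivot columns: 1, 2, 3 → 3 pivots.
dim(Col(A)) = number of pivot columns = 3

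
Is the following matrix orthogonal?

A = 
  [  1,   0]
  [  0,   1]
Yes

AᵀA = 
  [  1,   0]
  [  0,   1]
= I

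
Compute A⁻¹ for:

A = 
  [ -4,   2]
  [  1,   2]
det(A) = (-4)(2) - (2)(1) = -10
For a 2×2 matrix, A⁻¹ = (1/det(A)) · [[d, -b], [-c, a]]
    = (-1/10) · [[2, -2], [-1, -4]]

A⁻¹ = 
  [-1/5,  1/5]
  [1/10,  2/5]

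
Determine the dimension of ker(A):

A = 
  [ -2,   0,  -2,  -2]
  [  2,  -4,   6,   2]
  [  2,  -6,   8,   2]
nullity(A) = 2

Row reduce:
R2 → R2 + (1)·R1
R3 → R3 + (1)·R1
R3 → R3 - (3/2)·R2
REF = 
  [ -2,   0,  -2,  -2]
  [  0,  -4,   4,   0]
  [  0,   0,   0,   0]
Pivot columns: 1, 2 → 2 pivots.
rank(A) = 2, so nullity(A) = 4 - 2 = 2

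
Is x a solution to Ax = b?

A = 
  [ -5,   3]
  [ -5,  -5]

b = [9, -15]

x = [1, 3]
No

Ax = [4, -20] ≠ b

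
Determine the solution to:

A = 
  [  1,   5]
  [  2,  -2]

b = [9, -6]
Row reduce the augmented matrix [A|b]:
R2 → R2 - (2)·R1
REF = 
  [  1,   5,   9]
  [  0, -12, -24]

Back-substitution:
x₂ = (-24) / (-12) = 2
x₁ = (9 - (5)(2)) / 1 = -1

x = [-1, 2]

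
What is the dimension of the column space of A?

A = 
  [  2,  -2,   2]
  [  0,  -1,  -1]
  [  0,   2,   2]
dim(Col(A)) = 2

Row reduce:
R3 → R3 + (2)·R2
REF = 
  [  2,  -2,   2]
  [  0,  -1,  -1]
  [  0,   0,   0]
Pivot columns: 1, 2 → 2 pivots.
dim(Col(A)) = number of pivot columns = 2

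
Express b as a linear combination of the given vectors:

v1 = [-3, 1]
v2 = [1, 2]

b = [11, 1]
c1 = -3, c2 = 2

b = -3·v1 + 2·v2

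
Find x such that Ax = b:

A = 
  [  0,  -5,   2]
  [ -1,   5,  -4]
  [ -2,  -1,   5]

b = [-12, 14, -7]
Row reduce the augmented matrix [A|b]:
Swap R1 ↔ R2
R3 → R3 - (2)·R1
R3 → R3 - (11/5)·R2
REF = 
  [   -1,     5,    -4,    14]
  [    0,    -5,     2,   -12]
  [    0,     0,  43/5, -43/5]

Back-substitution:
x₃ = (-43/5) / (43/5) = -1
x₂ = (-12 - (2)(-1)) / (-5) = 2
x₁ = (14 - (5)(2) - (-4)(-1)) / (-1) = 0

x = [0, 2, -1]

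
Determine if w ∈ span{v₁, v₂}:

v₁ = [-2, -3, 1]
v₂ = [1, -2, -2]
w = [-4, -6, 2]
Yes

Form the augmented matrix and row-reduce:
[v₁|v₂|w] = 
  [ -2,   1,  -4]
  [ -3,  -2,  -6]
  [  1,  -2,   2]
R2 → R2 - (3/2)·R1
R3 → R3 + (1/2)·R1
R3 → R3 - (3/7)·R2
REF = 
  [  -2,    1,   -4]
  [   0, -7/2,    0]
  [   0,    0,    0]

No row of the form [0 0 | nonzero], so the system is consistent. Back-substitution gives c₁ = 2, c₂ = 0: w = (2)·v₁ + (0)·v₂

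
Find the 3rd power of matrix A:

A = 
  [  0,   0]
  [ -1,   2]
A² = A·A:
A²[1,1] = (0)(0) + (0)(-1) = 0
A²[1,2] = (0)(0) + (0)(2) = 0
A²[2,1] = (-1)(0) + (2)(-1) = -2
A²[2,2] = (-1)(0) + (2)(2) = 4
A² = 
  [  0,   0]
  [ -2,   4]

A^3 = A^2·A:
A^3[1,1] = (0)(0) + (0)(-1) = 0
A^3[1,2] = (0)(0) + (0)(2) = 0
A^3[2,1] = (-2)(0) + (4)(-1) = -4
A^3[2,2] = (-2)(0) + (4)(2) = 8
A^3 = 
  [  0,   0]
  [ -4,   8]

Therefore
A^3 = 
  [  0,   0]
  [ -4,   8]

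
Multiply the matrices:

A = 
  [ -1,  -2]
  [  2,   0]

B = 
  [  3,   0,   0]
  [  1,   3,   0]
A is 2×2 and B is 2×3, so AB is 2×3. Each entry is (row of A)·(column of B):
AB[1,1] = (-1)(3) + (-2)(1) = -5
AB[1,2] = (-1)(0) + (-2)(3) = -6
AB[1,3] = (-1)(0) + (-2)(0) = 0
AB[2,1] = (2)(3) + (0)(1) = 6
AB[2,2] = (2)(0) + (0)(3) = 0
AB[2,3] = (2)(0) + (0)(0) = 0

AB = 
  [ -5,  -6,   0]
  [  6,   0,   0]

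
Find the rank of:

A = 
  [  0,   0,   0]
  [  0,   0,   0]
rank(A) = 0

Row reduce:
(no row operations needed)
REF = 
  [  0,   0,   0]
  [  0,   0,   0]
Pivot columns: none → 0 pivots.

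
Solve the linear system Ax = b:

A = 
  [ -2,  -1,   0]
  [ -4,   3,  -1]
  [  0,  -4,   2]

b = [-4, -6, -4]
Row reduce the augmented matrix [A|b]:
R2 → R2 - (2)·R1
R3 → R3 + (4/5)·R2
REF = 
  [   -2,    -1,     0,    -4]
  [    0,     5,    -1,     2]
  [    0,     0,   6/5, -12/5]

Back-substitution:
x₃ = (-12/5) / (6/5) = -2
x₂ = (2 - (-1)(-2)) / 5 = 0
x₁ = (-4 - (-1)(0) - (0)(-2)) / (-2) = 2

x = [2, 0, -2]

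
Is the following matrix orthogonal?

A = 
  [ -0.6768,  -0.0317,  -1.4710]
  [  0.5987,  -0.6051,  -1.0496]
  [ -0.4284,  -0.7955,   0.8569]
No

AᵀA = 
  [  1,   0,   0.0001]
  [  0,   1,   0.0001]
  [  0.0001,   0.0001,   3.9998]
≠ I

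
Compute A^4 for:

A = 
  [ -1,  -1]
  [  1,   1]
A^4 = 
  [  0,   0]
  [  0,   0]

A² = A·A:
A²[1,1] = (-1)(-1) + (-1)(1) = 0
A²[1,2] = (-1)(-1) + (-1)(1) = 0
A²[2,1] = (1)(-1) + (1)(1) = 0
A²[2,2] = (1)(-1) + (1)(1) = 0
A² = 
  [  0,   0]
  [  0,   0]

A^3 = A^2·A:
A^3[1,1] = (0)(-1) + (0)(1) = 0
A^3[1,2] = (0)(-1) + (0)(1) = 0
A^3[2,1] = (0)(-1) + (0)(1) = 0
A^3[2,2] = (0)(-1) + (0)(1) = 0
A^3 = 
  [  0,   0]
  [  0,   0]

A^4 = A^3·A:
A^4[1,1] = (0)(-1) + (0)(1) = 0
A^4[1,2] = (0)(-1) + (0)(1) = 0
A^4[2,1] = (0)(-1) + (0)(1) = 0
A^4[2,2] = (0)(-1) + (0)(1) = 0
A^4 = 
  [  0,   0]
  [  0,   0]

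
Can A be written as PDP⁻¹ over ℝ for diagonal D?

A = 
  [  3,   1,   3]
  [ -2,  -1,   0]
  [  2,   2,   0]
Yes

Characteristic polynomial: det(λI - A) = λ³ - 2λ² - 7λ + 6
By the rational root theorem any rational root is an integer dividing 6; none of those is a root, so p(λ) has no rational roots and hence (being an irreducible cubic) no repeated roots.
Discriminant of the cubic: Δ = 2300
Δ > 0 ⇒ three distinct real eigenvalues: λ ≈ -2.264, 0.7556, 3.508
Three distinct real eigenvalues, so A has 3 independent eigenvectors.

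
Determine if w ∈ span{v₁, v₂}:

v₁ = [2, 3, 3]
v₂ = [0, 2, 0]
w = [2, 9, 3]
Yes

Form the augmented matrix and row-reduce:
[v₁|v₂|w] = 
  [  2,   0,   2]
  [  3,   2,   9]
  [  3,   0,   3]
R2 → R2 - (3/2)·R1
R3 → R3 - (3/2)·R1
REF = 
  [  2,   0,   2]
  [  0,   2,   6]
  [  0,   0,   0]

No row of the form [0 0 | nonzero], so the system is consistent. Back-substitution gives c₁ = 1, c₂ = 3: w = (1)·v₁ + (3)·v₂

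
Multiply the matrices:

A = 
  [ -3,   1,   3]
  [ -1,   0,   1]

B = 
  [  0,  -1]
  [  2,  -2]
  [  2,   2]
AB = 
  [  8,   7]
  [  2,   3]

A is 2×3 and B is 3×2, so AB is 2×2. Each entry is (row of A)·(column of B):
AB[1,1] = (-3)(0) + (1)(2) + (3)(2) = 8
AB[1,2] = (-3)(-1) + (1)(-2) + (3)(2) = 7
AB[2,1] = (-1)(0) + (0)(2) + (1)(2) = 2
AB[2,2] = (-1)(-1) + (0)(-2) + (1)(2) = 3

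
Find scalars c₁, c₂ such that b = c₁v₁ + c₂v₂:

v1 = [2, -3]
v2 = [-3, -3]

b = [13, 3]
c1 = 2, c2 = -3

b = 2·v1 + -3·v2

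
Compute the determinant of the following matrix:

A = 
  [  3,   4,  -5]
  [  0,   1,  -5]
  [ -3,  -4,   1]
-12

Cofactor expansion along row 1:
det(A) = (3)·((1)(1) - (-5)(-4)) - (4)·((0)(1) - (-5)(-3)) + (-5)·((0)(-4) - (1)(-3))
  = (3)(-19) - (4)(-15) + (-5)(3)
  = -12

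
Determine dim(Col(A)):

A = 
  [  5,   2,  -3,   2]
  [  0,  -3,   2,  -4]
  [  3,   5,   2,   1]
Row reduce:
R3 → R3 - (3/5)·R1
R3 → R3 + (19/15)·R2
REF = 
  [     5,      2,     -3,      2]
  [     0,     -3,      2,     -4]
  [     0,      0,   19/3, -79/15]
Pivot columns: 1, 2, 3 → 3 pivots.
dim(Col(A)) = number of pivot columns = 3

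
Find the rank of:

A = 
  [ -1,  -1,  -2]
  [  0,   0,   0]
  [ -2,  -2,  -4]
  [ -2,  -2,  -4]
Row reduce:
R3 → R3 - (2)·R1
R4 → R4 - (2)·R1
REF = 
  [ -1,  -1,  -2]
  [  0,   0,   0]
  [  0,   0,   0]
  [  0,   0,   0]
Pivot columns: 1 → 1 pivot.

rank(A) = 1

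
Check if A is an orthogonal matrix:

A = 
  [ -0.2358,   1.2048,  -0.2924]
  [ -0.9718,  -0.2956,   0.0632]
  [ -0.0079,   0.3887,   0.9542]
No

AᵀA = 
  [  1.0001,   0.0001,   0]
  [  0.0001,   1.6900,  -0.0001]
  [  0,  -0.0001,   1]
≠ I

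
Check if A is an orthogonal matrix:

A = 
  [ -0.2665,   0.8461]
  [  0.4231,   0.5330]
No

AᵀA = 
  [  0.2500,   0]
  [  0,   1]
≠ I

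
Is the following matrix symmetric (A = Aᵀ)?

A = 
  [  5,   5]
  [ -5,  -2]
No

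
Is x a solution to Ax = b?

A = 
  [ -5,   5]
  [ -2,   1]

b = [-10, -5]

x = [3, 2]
No

Ax = [-5, -4] ≠ b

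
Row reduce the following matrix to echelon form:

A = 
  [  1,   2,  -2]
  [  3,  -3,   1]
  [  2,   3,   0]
Row operations:
R2 → R2 - (3)·R1
R3 → R3 - (2)·R1
R3 → R3 - (1/9)·R2

Resulting echelon form:
REF = 
  [   1,    2,   -2]
  [   0,   -9,    7]
  [   0,    0, 29/9]

Rank = 3 (number of non-zero pivot rows).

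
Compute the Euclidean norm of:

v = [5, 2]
5.385

||v||₂ = √((5)² + (2)²) = √29 = 5.385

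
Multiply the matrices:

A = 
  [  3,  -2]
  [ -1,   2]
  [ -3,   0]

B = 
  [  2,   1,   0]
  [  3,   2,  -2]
AB = 
  [  0,  -1,   4]
  [  4,   3,  -4]
  [ -6,  -3,   0]

A is 3×2 and B is 2×3, so AB is 3×3. Each entry is (row of A)·(column of B):
AB[1,1] = (3)(2) + (-2)(3) = 0
AB[1,2] = (3)(1) + (-2)(2) = -1
AB[1,3] = (3)(0) + (-2)(-2) = 4
AB[2,1] = (-1)(2) + (2)(3) = 4
AB[2,2] = (-1)(1) + (2)(2) = 3
AB[2,3] = (-1)(0) + (2)(-2) = -4
AB[3,1] = (-3)(2) + (0)(3) = -6
AB[3,2] = (-3)(1) + (0)(2) = -3
AB[3,3] = (-3)(0) + (0)(-2) = 0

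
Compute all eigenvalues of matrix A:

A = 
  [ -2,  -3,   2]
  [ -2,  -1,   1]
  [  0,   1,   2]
Characteristic polynomial: det(λI - A) = λ³ + λ² - 11λ + 10
Testing integer divisors of the constant term: p(2) = 0, so (λ - 2) is a factor:
p(λ) = (λ - 2)(λ² + 3λ - 5)
λ² + 3λ - 5 = 0  ⇒  λ = (-3 ± √((3)² - 4·(-5)))/2 = (-3 ± √(29))/2
  = (-3 + √29)/2,  (-3 - √29)/2

λ = 2, (-3 + √29)/2, (-3 - √29)/2  (≈ 2, 1.193, -4.193)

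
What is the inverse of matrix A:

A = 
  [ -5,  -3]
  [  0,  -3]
det(A) = (-5)(-3) - (-3)(0) = 15
For a 2×2 matrix, A⁻¹ = (1/det(A)) · [[d, -b], [-c, a]]
    = (1/15) · [[-3, 3], [0, -5]]

A⁻¹ = 
  [-1/5,  1/5]
  [   0, -1/3]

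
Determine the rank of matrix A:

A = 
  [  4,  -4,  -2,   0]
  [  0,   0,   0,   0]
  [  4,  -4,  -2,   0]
Row reduce:
R3 → R3 - (1)·R1
REF = 
  [  4,  -4,  -2,   0]
  [  0,   0,   0,   0]
  [  0,   0,   0,   0]
Pivot columns: 1 → 1 pivot.

rank(A) = 1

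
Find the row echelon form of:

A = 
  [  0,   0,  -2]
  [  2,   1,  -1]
Row operations:
Swap R1 ↔ R2

Resulting echelon form:
REF = 
  [  2,   1,  -1]
  [  0,   0,  -2]

Rank = 2 (number of non-zero pivot rows).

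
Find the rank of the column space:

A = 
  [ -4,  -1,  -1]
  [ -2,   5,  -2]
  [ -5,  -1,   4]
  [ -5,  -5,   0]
dim(Col(A)) = 3

Row reduce:
R2 → R2 - (1/2)·R1
R3 → R3 - (5/4)·R1
R4 → R4 - (5/4)·R1
R3 → R3 - (1/22)·R2
R4 → R4 + (15/22)·R2
R4 → R4 - (5/117)·R3
REF = 
  [    -4,     -1,     -1]
  [     0,   11/2,   -3/2]
  [     0,      0, 117/22]
  [     0,      0,      0]
Pivot columns: 1, 2, 3 → 3 pivots.
dim(Col(A)) = number of pivot columns = 3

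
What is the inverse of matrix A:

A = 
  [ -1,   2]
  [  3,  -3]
det(A) = (-1)(-3) - (2)(3) = -3
For a 2×2 matrix, A⁻¹ = (1/det(A)) · [[d, -b], [-c, a]]
    = (-1/3) · [[-3, -2], [-3, -1]]

A⁻¹ = 
  [  1, 2/3]
  [  1, 1/3]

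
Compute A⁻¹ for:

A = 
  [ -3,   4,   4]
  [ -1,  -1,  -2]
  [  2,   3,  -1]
det(A) = (-3)·((-1)(-1) - (-2)(3)) - (4)·((-1)(-1) - (-2)(2)) + (4)·((-1)(3) - (-1)(2))
  = (-3)(7) - (4)(5) + (4)(-1)
  = -45
det(A) = -45 ≠ 0, so A is invertible.

Cofactors Cᵢⱼ = (-1)ⁱ⁺ʲ·Mᵢⱼ:
C = 
  [  7,  -5,  -1]
  [ 16,  -5,  17]
  [ -4, -10,   7]

adj(A) = Cᵀ:
adj(A) = 
  [  7,  16,  -4]
  [ -5,  -5, -10]
  [ -1,  17,   7]

A⁻¹ = (-1/45) · adj(A):
A⁻¹ = 
  [ -7/45, -16/45,   4/45]
  [   1/9,    1/9,    2/9]
  [  1/45, -17/45,  -7/45]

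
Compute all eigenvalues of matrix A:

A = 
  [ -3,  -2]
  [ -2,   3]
λ = √13, -√13  (≈ 3.606, -3.606)

tr(A) = 0, det(A) = -13
Characteristic polynomial: λ² - tr(A)λ + det(A) = λ² - 13
λ² - 13 = 0  ⇒  λ = (0 ± √((0)² - 4·(-13)))/2 = (0 ± √(52))/2
  = √13,  -√13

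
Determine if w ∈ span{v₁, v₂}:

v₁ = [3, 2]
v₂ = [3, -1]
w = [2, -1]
Yes

Form the augmented matrix and row-reduce:
[v₁|v₂|w] = 
  [  3,   3,   2]
  [  2,  -1,  -1]
R2 → R2 - (2/3)·R1
REF = 
  [   3,    3,    2]
  [   0,   -3, -7/3]

No row of the form [0 0 | nonzero], so the system is consistent. Back-substitution gives c₁ = -1/9, c₂ = 7/9: w = (-1/9)·v₁ + (7/9)·v₂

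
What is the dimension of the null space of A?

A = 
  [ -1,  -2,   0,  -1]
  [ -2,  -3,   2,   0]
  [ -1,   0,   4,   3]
nullity(A) = 2

Row reduce:
R2 → R2 - (2)·R1
R3 → R3 - (1)·R1
R3 → R3 - (2)·R2
REF = 
  [ -1,  -2,   0,  -1]
  [  0,   1,   2,   2]
  [  0,   0,   0,   0]
Pivot columns: 1, 2 → 2 pivots.
rank(A) = 2, so nullity(A) = 4 - 2 = 2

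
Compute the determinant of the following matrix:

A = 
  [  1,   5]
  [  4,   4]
-16

For a 2×2 matrix, det = ad - bc = (1)(4) - (5)(4) = -16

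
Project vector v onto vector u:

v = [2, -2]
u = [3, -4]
proj_u(v) = [42/25, -56/25]

v·u = (2)(3) + (-2)(-4) = 14
u·u = (3)² + (-4)² = 25
proj_u(v) = (v·u / u·u) × u = (14/25) × u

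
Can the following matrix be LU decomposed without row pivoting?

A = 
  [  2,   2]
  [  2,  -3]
Yes.
A[1,1] = 2 ≠ 0, so Gaussian elimination proceeds without a row swap: multiplier ℓ₂₁ = (2)/(2) = 1, and U[2,2] = -3 - (1)(2) = -5.
L = 
  [  1,   0]
  [  1,   1]
U = 
  [  2,   2]
  [  0,  -5]
Check row 2 of LU: [(1)(2), (1)(2) + (-5)] = [2, -3] = row 2 of A ✓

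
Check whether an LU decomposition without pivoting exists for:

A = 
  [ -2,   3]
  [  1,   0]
Yes.
A[1,1] = -2 ≠ 0, so Gaussian elimination proceeds without a row swap: multiplier ℓ₂₁ = (1)/(-2) = -1/2, and U[2,2] = 0 - (-1/2)(3) = 3/2.
L = 
  [   1,    0]
  [-1/2,    1]
U = 
  [ -2,   3]
  [  0, 3/2]
Check row 2 of LU: [(-1/2)(-2), (-1/2)(3) + (3/2)] = [1, 0] = row 2 of A ✓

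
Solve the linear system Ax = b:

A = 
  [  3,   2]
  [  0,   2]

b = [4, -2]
Row reduce the augmented matrix [A|b]:
(already in echelon form)
REF = 
  [  3,   2,   4]
  [  0,   2,  -2]

Back-substitution:
x₂ = (-2) / 2 = -1
x₁ = (4 - (2)(-1)) / 3 = 2

x = [2, -1]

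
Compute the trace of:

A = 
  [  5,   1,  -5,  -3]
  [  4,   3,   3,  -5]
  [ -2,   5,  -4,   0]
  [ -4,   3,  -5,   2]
6

tr(A) = 5 + 3 + -4 + 2 = 6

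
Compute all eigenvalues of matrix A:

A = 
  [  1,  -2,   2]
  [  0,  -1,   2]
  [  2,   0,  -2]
Characteristic polynomial: det(λI - A) = λ³ + 2λ² - 5λ + 2
Testing integer divisors of the constant term: p(1) = 0, so (λ - 1) is a factor:
p(λ) = (λ - 1)(λ² + 3λ - 2)
λ² + 3λ - 2 = 0  ⇒  λ = (-3 ± √((3)² - 4·(-2)))/2 = (-3 ± √(17))/2
  = (-3 + √17)/2,  (-3 - √17)/2

λ = 1, (-3 + √17)/2, (-3 - √17)/2  (≈ 1, 0.5616, -3.562)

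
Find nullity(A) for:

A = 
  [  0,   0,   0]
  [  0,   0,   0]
nullity(A) = 3

Row reduce:
(no row operations needed)
REF = 
  [  0,   0,   0]
  [  0,   0,   0]
Pivot columns: none → 0 pivots.
rank(A) = 0, so nullity(A) = 3 - 0 = 3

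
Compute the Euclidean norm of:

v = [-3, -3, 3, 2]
5.568

||v||₂ = √((-3)² + (-3)² + (3)² + (2)²) = √31 = 5.568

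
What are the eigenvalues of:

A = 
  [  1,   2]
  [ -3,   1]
tr(A) = 2, det(A) = 7
Characteristic polynomial: λ² - tr(A)λ + det(A) = λ² - 2λ + 7
λ² - 2λ + 7 = 0  ⇒  λ = (2 ± √((-2)² - 4·(7)))/2 = (2 ± √(-24))/2
  = 1 + i√6,  1 - i√6

λ = 1 + i√6, 1 - i√6  (≈ 1 + 2.449i, 1 - 2.449i)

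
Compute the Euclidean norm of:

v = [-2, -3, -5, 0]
6.164

||v||₂ = √((-2)² + (-3)² + (-5)² + (0)²) = √38 = 6.164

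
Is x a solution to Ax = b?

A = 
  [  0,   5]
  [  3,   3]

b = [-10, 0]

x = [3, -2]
No

Ax = [-10, 3] ≠ b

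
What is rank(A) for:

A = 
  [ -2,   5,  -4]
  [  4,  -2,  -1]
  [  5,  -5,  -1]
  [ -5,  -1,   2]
Row reduce:
R2 → R2 + (2)·R1
R3 → R3 + (5/2)·R1
R4 → R4 - (5/2)·R1
R3 → R3 - (15/16)·R2
R4 → R4 + (27/16)·R2
R4 → R4 - (51/41)·R3
REF = 
  [    -2,      5,     -4]
  [     0,      8,     -9]
  [     0,      0, -41/16]
  [     0,      0,      0]
Pivot columns: 1, 2, 3 → 3 pivots.

rank(A) = 3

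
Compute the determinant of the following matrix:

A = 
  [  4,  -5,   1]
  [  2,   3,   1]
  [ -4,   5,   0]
22

Cofactor expansion along row 1:
det(A) = (4)·((3)(0) - (1)(5)) - (-5)·((2)(0) - (1)(-4)) + (1)·((2)(5) - (3)(-4))
  = (4)(-5) - (-5)(4) + (1)(22)
  = 22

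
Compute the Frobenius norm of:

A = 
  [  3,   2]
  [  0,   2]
||A||_F = 4.123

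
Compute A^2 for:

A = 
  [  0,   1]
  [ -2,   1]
A² = A·A:
A²[1,1] = (0)(0) + (1)(-2) = -2
A²[1,2] = (0)(1) + (1)(1) = 1
A²[2,1] = (-2)(0) + (1)(-2) = -2
A²[2,2] = (-2)(1) + (1)(1) = -1
A² = 
  [ -2,   1]
  [ -2,  -1]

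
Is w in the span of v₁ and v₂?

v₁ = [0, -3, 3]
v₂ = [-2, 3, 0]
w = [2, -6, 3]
Yes

Form the augmented matrix and row-reduce:
[v₁|v₂|w] = 
  [  0,  -2,   2]
  [ -3,   3,  -6]
  [  3,   0,   3]
Swap R1 ↔ R2
R3 → R3 + (1)·R1
R3 → R3 + (3/2)·R2
REF = 
  [ -3,   3,  -6]
  [  0,  -2,   2]
  [  0,   0,   0]

No row of the form [0 0 | nonzero], so the system is consistent. Back-substitution gives c₁ = 1, c₂ = -1: w = (1)·v₁ + (-1)·v₂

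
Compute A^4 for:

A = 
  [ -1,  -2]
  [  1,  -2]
A^4 = 
  [-17,   6]
  [ -3, -14]

A² = A·A:
A²[1,1] = (-1)(-1) + (-2)(1) = -1
A²[1,2] = (-1)(-2) + (-2)(-2) = 6
A²[2,1] = (1)(-1) + (-2)(1) = -3
A²[2,2] = (1)(-2) + (-2)(-2) = 2
A² = 
  [ -1,   6]
  [ -3,   2]

A^3 = A^2·A:
A^3[1,1] = (-1)(-1) + (6)(1) = 7
A^3[1,2] = (-1)(-2) + (6)(-2) = -10
A^3[2,1] = (-3)(-1) + (2)(1) = 5
A^3[2,2] = (-3)(-2) + (2)(-2) = 2
A^3 = 
  [  7, -10]
  [  5,   2]

A^4 = A^3·A:
A^4[1,1] = (7)(-1) + (-10)(1) = -17
A^4[1,2] = (7)(-2) + (-10)(-2) = 6
A^4[2,1] = (5)(-1) + (2)(1) = -3
A^4[2,2] = (5)(-2) + (2)(-2) = -14
A^4 = 
  [-17,   6]
  [ -3, -14]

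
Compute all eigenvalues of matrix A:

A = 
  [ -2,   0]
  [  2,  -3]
tr(A) = -5, det(A) = 6
Characteristic polynomial: λ² - tr(A)λ + det(A) = λ² + 5λ + 6
λ² + 5λ + 6 = (λ + 3)(λ + 2)

λ = -2, -3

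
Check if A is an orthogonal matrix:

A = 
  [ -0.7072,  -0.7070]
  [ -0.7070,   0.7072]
Yes

AᵀA = 
  [  1,   0]
  [  0,   1]
≈ I (equal to I up to the 4-dp rounding of the entries)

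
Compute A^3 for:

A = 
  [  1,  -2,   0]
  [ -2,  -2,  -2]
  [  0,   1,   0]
A^3 = 
  [  1, -10,  -4]
  [-10, -12, -12]
  [  2,   6,   4]

A² = A·A:
A²[1,1] = (1)(1) + (-2)(-2) + (0)(0) = 5
A²[1,2] = (1)(-2) + (-2)(-2) + (0)(1) = 2
A²[1,3] = (1)(0) + (-2)(-2) + (0)(0) = 4
A²[2,1] = (-2)(1) + (-2)(-2) + (-2)(0) = 2
A²[2,2] = (-2)(-2) + (-2)(-2) + (-2)(1) = 6
A²[2,3] = (-2)(0) + (-2)(-2) + (-2)(0) = 4
A²[3,1] = (0)(1) + (1)(-2) + (0)(0) = -2
A²[3,2] = (0)(-2) + (1)(-2) + (0)(1) = -2
A²[3,3] = (0)(0) + (1)(-2) + (0)(0) = -2
A² = 
  [  5,   2,   4]
  [  2,   6,   4]
  [ -2,  -2,  -2]

A^3 = A^2·A:
A^3[1,1] = (5)(1) + (2)(-2) + (4)(0) = 1
A^3[1,2] = (5)(-2) + (2)(-2) + (4)(1) = -10
A^3[1,3] = (5)(0) + (2)(-2) + (4)(0) = -4
A^3[2,1] = (2)(1) + (6)(-2) + (4)(0) = -10
A^3[2,2] = (2)(-2) + (6)(-2) + (4)(1) = -12
A^3[2,3] = (2)(0) + (6)(-2) + (4)(0) = -12
A^3[3,1] = (-2)(1) + (-2)(-2) + (-2)(0) = 2
A^3[3,2] = (-2)(-2) + (-2)(-2) + (-2)(1) = 6
A^3[3,3] = (-2)(0) + (-2)(-2) + (-2)(0) = 4
A^3 = 
  [  1, -10,  -4]
  [-10, -12, -12]
  [  2,   6,   4]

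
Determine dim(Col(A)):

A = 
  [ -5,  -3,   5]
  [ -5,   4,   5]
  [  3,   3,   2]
dim(Col(A)) = 3

Row reduce:
R2 → R2 - (1)·R1
R3 → R3 + (3/5)·R1
R3 → R3 - (6/35)·R2
REF = 
  [ -5,  -3,   5]
  [  0,   7,   0]
  [  0,   0,   5]
Pivot columns: 1, 2, 3 → 3 pivots.
dim(Col(A)) = number of pivot columns = 3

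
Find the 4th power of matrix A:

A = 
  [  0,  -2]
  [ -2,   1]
A^4 = 
  [ 20, -18]
  [-18,  29]

A² = A·A:
A²[1,1] = (0)(0) + (-2)(-2) = 4
A²[1,2] = (0)(-2) + (-2)(1) = -2
A²[2,1] = (-2)(0) + (1)(-2) = -2
A²[2,2] = (-2)(-2) + (1)(1) = 5
A² = 
  [  4,  -2]
  [ -2,   5]

A^3 = A^2·A:
A^3[1,1] = (4)(0) + (-2)(-2) = 4
A^3[1,2] = (4)(-2) + (-2)(1) = -10
A^3[2,1] = (-2)(0) + (5)(-2) = -10
A^3[2,2] = (-2)(-2) + (5)(1) = 9
A^3 = 
  [  4, -10]
  [-10,   9]

A^4 = A^3·A:
A^4[1,1] = (4)(0) + (-10)(-2) = 20
A^4[1,2] = (4)(-2) + (-10)(1) = -18
A^4[2,1] = (-10)(0) + (9)(-2) = -18
A^4[2,2] = (-10)(-2) + (9)(1) = 29
A^4 = 
  [ 20, -18]
  [-18,  29]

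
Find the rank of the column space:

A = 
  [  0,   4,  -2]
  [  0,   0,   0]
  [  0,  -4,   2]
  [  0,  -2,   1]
dim(Col(A)) = 1

Row reduce:
R3 → R3 + (1)·R1
R4 → R4 + (1/2)·R1
REF = 
  [  0,   4,  -2]
  [  0,   0,   0]
  [  0,   0,   0]
  [  0,   0,   0]
Pivot columns: 2 → 1 pivot.
dim(Col(A)) = number of pivot columns = 1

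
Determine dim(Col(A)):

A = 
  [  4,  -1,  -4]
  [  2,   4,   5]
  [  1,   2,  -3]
Row reduce:
R2 → R2 - (1/2)·R1
R3 → R3 - (1/4)·R1
R3 → R3 - (1/2)·R2
REF = 
  [    4,    -1,    -4]
  [    0,   9/2,     7]
  [    0,     0, -11/2]
Pivot columns: 1, 2, 3 → 3 pivots.
dim(Col(A)) = number of pivot columns = 3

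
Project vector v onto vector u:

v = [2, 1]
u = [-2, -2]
v·u = (2)(-2) + (1)(-2) = -6
u·u = (-2)² + (-2)² = 8
proj_u(v) = (v·u / u·u) × u = (-6/8) × u = (-3/4) × u

proj_u(v) = [3/2, 3/2]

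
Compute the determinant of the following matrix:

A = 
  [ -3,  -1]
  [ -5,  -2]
1

For a 2×2 matrix, det = ad - bc = (-3)(-2) - (-1)(-5) = 1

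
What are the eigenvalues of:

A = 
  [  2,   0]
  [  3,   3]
λ = 3, 2

tr(A) = 5, det(A) = 6
Characteristic polynomial: λ² - tr(A)λ + det(A) = λ² - 5λ + 6
λ² - 5λ + 6 = (λ - 2)(λ - 3)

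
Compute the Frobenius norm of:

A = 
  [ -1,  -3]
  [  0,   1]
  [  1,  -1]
||A||_F = 3.606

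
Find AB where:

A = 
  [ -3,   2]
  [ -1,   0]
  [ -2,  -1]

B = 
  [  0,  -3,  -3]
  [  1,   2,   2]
AB = 
  [  2,  13,  13]
  [  0,   3,   3]
  [ -1,   4,   4]

A is 3×2 and B is 2×3, so AB is 3×3. Each entry is (row of A)·(column of B):
AB[1,1] = (-3)(0) + (2)(1) = 2
AB[1,2] = (-3)(-3) + (2)(2) = 13
AB[1,3] = (-3)(-3) + (2)(2) = 13
AB[2,1] = (-1)(0) + (0)(1) = 0
AB[2,2] = (-1)(-3) + (0)(2) = 3
AB[2,3] = (-1)(-3) + (0)(2) = 3
AB[3,1] = (-2)(0) + (-1)(1) = -1
AB[3,2] = (-2)(-3) + (-1)(2) = 4
AB[3,3] = (-2)(-3) + (-1)(2) = 4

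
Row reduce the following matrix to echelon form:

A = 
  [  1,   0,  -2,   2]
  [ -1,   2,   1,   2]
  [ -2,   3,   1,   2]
Row operations:
R2 → R2 + (1)·R1
R3 → R3 + (2)·R1
R3 → R3 - (3/2)·R2

Resulting echelon form:
REF = 
  [   1,    0,   -2,    2]
  [   0,    2,   -1,    4]
  [   0,    0, -3/2,    0]

Rank = 3 (number of non-zero pivot rows).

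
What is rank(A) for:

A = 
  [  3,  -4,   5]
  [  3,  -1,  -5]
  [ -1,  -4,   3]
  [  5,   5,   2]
rank(A) = 3

Row reduce:
R2 → R2 - (1)·R1
R3 → R3 + (1/3)·R1
R4 → R4 - (5/3)·R1
R3 → R3 + (16/9)·R2
R4 → R4 - (35/9)·R2
R4 → R4 + (293/118)·R3
REF = 
  [     3,     -4,      5]
  [     0,      3,    -10]
  [     0,      0, -118/9]
  [     0,      0,      0]
Pivot columns: 1, 2, 3 → 3 pivots.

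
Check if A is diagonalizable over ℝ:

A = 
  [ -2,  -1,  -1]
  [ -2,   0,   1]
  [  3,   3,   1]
No

Characteristic polynomial: det(λI - A) = λ³ + λ² - 4λ - 7
By the rational root theorem any rational root is an integer dividing 7; none of those is a root, so p(λ) has no rational roots and hence (being an irreducible cubic) no repeated roots.
Discriminant of the cubic: Δ = -519
Δ < 0 ⇒ one real eigenvalue and a complex-conjugate pair: λ ≈ 2.221, -1.61 + 0.7476i, -1.61 - 0.7476i
Has complex eigenvalues (not diagonalizable over ℝ).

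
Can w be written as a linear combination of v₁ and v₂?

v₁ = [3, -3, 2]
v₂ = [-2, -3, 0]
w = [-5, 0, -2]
Yes

Form the augmented matrix and row-reduce:
[v₁|v₂|w] = 
  [  3,  -2,  -5]
  [ -3,  -3,   0]
  [  2,   0,  -2]
R2 → R2 + (1)·R1
R3 → R3 - (2/3)·R1
R3 → R3 + (4/15)·R2
REF = 
  [  3,  -2,  -5]
  [  0,  -5,  -5]
  [  0,   0,   0]

No row of the form [0 0 | nonzero], so the system is consistent. Back-substitution gives c₁ = -1, c₂ = 1: w = (-1)·v₁ + (1)·v₂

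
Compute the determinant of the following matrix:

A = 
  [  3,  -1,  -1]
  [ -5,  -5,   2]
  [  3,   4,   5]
Cofactor expansion along row 1:
det(A) = (3)·((-5)(5) - (2)(4)) - (-1)·((-5)(5) - (2)(3)) + (-1)·((-5)(4) - (-5)(3))
  = (3)(-33) - (-1)(-31) + (-1)(-5)
  = -125

det(A) = -125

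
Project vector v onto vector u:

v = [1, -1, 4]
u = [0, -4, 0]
proj_u(v) = [0, -1, 0]

v·u = (1)(0) + (-1)(-4) + (4)(0) = 4
u·u = (0)² + (-4)² + (0)² = 16
proj_u(v) = (v·u / u·u) × u = (4/16) × u = (1/4) × u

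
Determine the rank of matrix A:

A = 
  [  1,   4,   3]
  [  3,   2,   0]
rank(A) = 2

Row reduce:
R2 → R2 - (3)·R1
REF = 
  [  1,   4,   3]
  [  0, -10,  -9]
Pivot columns: 1, 2 → 2 pivots.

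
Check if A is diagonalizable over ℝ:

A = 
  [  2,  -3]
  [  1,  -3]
Yes

tr(A) = -1, det(A) = -3
Characteristic polynomial: λ² - tr(A)λ + det(A) = λ² + λ - 3
λ² + λ - 3 = 0  ⇒  λ = (-1 ± √((1)² - 4·(-3)))/2 = (-1 ± √(13))/2
  = (-1 + √13)/2,  (-1 - √13)/2
Eigenvalues: (-1 + √13)/2, (-1 - √13)/2  (≈ 1.303, -2.303)
The two irrational eigenvalues are distinct (simple), so each has alg. mult. = geom. mult. = 1.
Sum of geometric multiplicities equals n, so A has n independent eigenvectors.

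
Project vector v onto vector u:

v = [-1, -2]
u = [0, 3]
v·u = (-1)(0) + (-2)(3) = -6
u·u = (0)² + (3)² = 9
proj_u(v) = (v·u / u·u) × u = (-6/9) × u = (-2/3) × u

proj_u(v) = [0, -2]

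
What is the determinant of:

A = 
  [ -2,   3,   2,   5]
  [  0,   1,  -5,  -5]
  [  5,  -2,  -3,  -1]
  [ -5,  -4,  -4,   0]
Cofactor expansion along row 1: det(A) = a₁₁M₁₁ - a₁₂M₁₂ + a₁₃M₁₃ - a₁₄M₁₄

M₁₁ = det[[1, -5, -5]; [-2, -3, -1]; [-4, -4, 0]]
  = (1)·((-3)(0) - (-1)(-4)) - (-5)·((-2)(0) - (-1)(-4)) + (-5)·((-2)(-4) - (-3)(-4))
  = (1)(-4) - (-5)(-4) + (-5)(-4)
  = -4
M₁₂ = det[[0, -5, -5]; [5, -3, -1]; [-5, -4, 0]]
  = (0)·((-3)(0) - (-1)(-4)) - (-5)·((5)(0) - (-1)(-5)) + (-5)·((5)(-4) - (-3)(-5))
  = (0)(-4) - (-5)(-5) + (-5)(-35)
  = 150
M₁₃ = det[[0, 1, -5]; [5, -2, -1]; [-5, -4, 0]]
  = (0)·((-2)(0) - (-1)(-4)) - (1)·((5)(0) - (-1)(-5)) + (-5)·((5)(-4) - (-2)(-5))
  = (0)(-4) - (1)(-5) + (-5)(-30)
  = 155
M₁₄ = det[[0, 1, -5]; [5, -2, -3]; [-5, -4, -4]]
  = (0)·((-2)(-4) - (-3)(-4)) - (1)·((5)(-4) - (-3)(-5)) + (-5)·((5)(-4) - (-2)(-5))
  = (0)(-4) - (1)(-35) + (-5)(-30)
  = 185

det(A) = (-2)(-4) - (3)(150) + (2)(155) - (5)(185) = -1057

det(A) = -1057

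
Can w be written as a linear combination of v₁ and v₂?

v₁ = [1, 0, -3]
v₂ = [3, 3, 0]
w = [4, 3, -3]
Yes

Form the augmented matrix and row-reduce:
[v₁|v₂|w] = 
  [  1,   3,   4]
  [  0,   3,   3]
  [ -3,   0,  -3]
R3 → R3 + (3)·R1
R3 → R3 - (3)·R2
REF = 
  [  1,   3,   4]
  [  0,   3,   3]
  [  0,   0,   0]

No row of the form [0 0 | nonzero], so the system is consistent. Back-substitution gives c₁ = 1, c₂ = 1: w = (1)·v₁ + (1)·v₂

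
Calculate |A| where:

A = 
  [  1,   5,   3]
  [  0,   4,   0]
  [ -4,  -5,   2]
56

Cofactor expansion along row 1:
det(A) = (1)·((4)(2) - (0)(-5)) - (5)·((0)(2) - (0)(-4)) + (3)·((0)(-5) - (4)(-4))
  = (1)(8) - (5)(0) + (3)(16)
  = 56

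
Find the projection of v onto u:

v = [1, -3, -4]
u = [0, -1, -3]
v·u = (1)(0) + (-3)(-1) + (-4)(-3) = 15
u·u = (0)² + (-1)² + (-3)² = 10
proj_u(v) = (v·u / u·u) × u = (15/10) × u = (3/2) × u

proj_u(v) = [0, -3/2, -9/2]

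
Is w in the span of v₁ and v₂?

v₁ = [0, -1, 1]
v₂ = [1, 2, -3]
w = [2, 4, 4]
No

Form the augmented matrix and row-reduce:
[v₁|v₂|w] = 
  [  0,   1,   2]
  [ -1,   2,   4]
  [  1,  -3,   4]
Swap R1 ↔ R2
R3 → R3 + (1)·R1
R3 → R3 + (1)·R2
REF = 
  [ -1,   2,   4]
  [  0,   1,   2]
  [  0,   0,  10]

Row 3 reads [0 0 | 10], i.e. 0 = 10, so the system is inconsistent and w ∉ span{v₁, v₂}.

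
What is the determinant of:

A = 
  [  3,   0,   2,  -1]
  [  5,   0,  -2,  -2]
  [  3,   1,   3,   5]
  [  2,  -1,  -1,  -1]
92

Cofactor expansion along row 1: det(A) = a₁₁M₁₁ - a₁₂M₁₂ + a₁₃M₁₃ - a₁₄M₁₄

M₁₁ = det[[0, -2, -2]; [1, 3, 5]; [-1, -1, -1]]
  = (0)·((3)(-1) - (5)(-1)) - (-2)·((1)(-1) - (5)(-1)) + (-2)·((1)(-1) - (3)(-1))
  = (0)(2) - (-2)(4) + (-2)(2)
  = 4
M₁₂ = det[[5, -2, -2]; [3, 3, 5]; [2, -1, -1]]
  = (5)·((3)(-1) - (5)(-1)) - (-2)·((3)(-1) - (5)(2)) + (-2)·((3)(-1) - (3)(2))
  = (5)(2) - (-2)(-13) + (-2)(-9)
  = 2
M₁₃ = det[[5, 0, -2]; [3, 1, 5]; [2, -1, -1]]
  = (5)·((1)(-1) - (5)(-1)) - (0)·((3)(-1) - (5)(2)) + (-2)·((3)(-1) - (1)(2))
  = (5)(4) - (0)(-13) + (-2)(-5)
  = 30
M₁₄ = det[[5, 0, -2]; [3, 1, 3]; [2, -1, -1]]
  = (5)·((1)(-1) - (3)(-1)) - (0)·((3)(-1) - (3)(2)) + (-2)·((3)(-1) - (1)(2))
  = (5)(2) - (0)(-9) + (-2)(-5)
  = 20

det(A) = (3)(4) - (0)(2) + (2)(30) - (-1)(20) = 92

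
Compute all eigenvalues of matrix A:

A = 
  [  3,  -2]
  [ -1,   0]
tr(A) = 3, det(A) = -2
Characteristic polynomial: λ² - tr(A)λ + det(A) = λ² - 3λ - 2
λ² - 3λ - 2 = 0  ⇒  λ = (3 ± √((-3)² - 4·(-2)))/2 = (3 ± √(17))/2
  = (3 + √17)/2,  (3 - √17)/2

λ = (3 + √17)/2, (3 - √17)/2  (≈ 3.562, -0.5616)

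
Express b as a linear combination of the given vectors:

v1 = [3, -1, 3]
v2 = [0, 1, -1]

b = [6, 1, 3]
c1 = 2, c2 = 3

b = 2·v1 + 3·v2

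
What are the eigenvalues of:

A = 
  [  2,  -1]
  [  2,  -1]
tr(A) = 1, det(A) = 0
Characteristic polynomial: λ² - tr(A)λ + det(A) = λ² - λ
λ² - λ = λ(λ - 1)

λ = 1, 0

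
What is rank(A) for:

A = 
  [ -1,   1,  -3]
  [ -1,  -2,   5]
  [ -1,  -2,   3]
rank(A) = 3

Row reduce:
R2 → R2 - (1)·R1
R3 → R3 - (1)·R1
R3 → R3 - (1)·R2
REF = 
  [ -1,   1,  -3]
  [  0,  -3,   8]
  [  0,   0,  -2]
Pivot columns: 1, 2, 3 → 3 pivots.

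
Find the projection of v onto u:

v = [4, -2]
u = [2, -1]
proj_u(v) = [4, -2]

v·u = (4)(2) + (-2)(-1) = 10
u·u = (2)² + (-1)² = 5
proj_u(v) = (v·u / u·u) × u = (10/5) × u = (2) × u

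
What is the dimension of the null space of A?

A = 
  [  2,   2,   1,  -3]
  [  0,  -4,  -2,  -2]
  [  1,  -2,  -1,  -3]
nullity(A) = 2

Row reduce:
R3 → R3 - (1/2)·R1
R3 → R3 - (3/4)·R2
REF = 
  [  2,   2,   1,  -3]
  [  0,  -4,  -2,  -2]
  [  0,   0,   0,   0]
Pivot columns: 1, 2 → 2 pivots.
rank(A) = 2, so nullity(A) = 4 - 2 = 2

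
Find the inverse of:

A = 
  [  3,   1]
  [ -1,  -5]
det(A) = (3)(-5) - (1)(-1) = -14
For a 2×2 matrix, A⁻¹ = (1/det(A)) · [[d, -b], [-c, a]]
    = (-1/14) · [[-5, -1], [1, 3]]

A⁻¹ = 
  [ 5/14,  1/14]
  [-1/14, -3/14]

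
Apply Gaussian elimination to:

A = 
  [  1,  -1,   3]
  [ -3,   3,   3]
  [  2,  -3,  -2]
Row operations:
R2 → R2 + (3)·R1
R3 → R3 - (2)·R1
Swap R2 ↔ R3

Resulting echelon form:
REF = 
  [  1,  -1,   3]
  [  0,  -1,  -8]
  [  0,   0,  12]

Rank = 3 (number of non-zero pivot rows).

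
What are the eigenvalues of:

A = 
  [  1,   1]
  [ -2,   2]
tr(A) = 3, det(A) = 4
Characteristic polynomial: λ² - tr(A)λ + det(A) = λ² - 3λ + 4
λ² - 3λ + 4 = 0  ⇒  λ = (3 ± √((-3)² - 4·(4)))/2 = (3 ± √(-7))/2
  = (3 + i√7)/2,  (3 - i√7)/2

λ = (3 + i√7)/2, (3 - i√7)/2  (≈ 1.5 + 1.323i, 1.5 - 1.323i)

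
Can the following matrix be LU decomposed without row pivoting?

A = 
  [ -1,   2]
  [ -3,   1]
Yes.
A[1,1] = -1 ≠ 0, so Gaussian elimination proceeds without a row swap: multiplier ℓ₂₁ = (-3)/(-1) = 3, and U[2,2] = 1 - (3)(2) = -5.
L = 
  [  1,   0]
  [  3,   1]
U = 
  [ -1,   2]
  [  0,  -5]
Check row 2 of LU: [(3)(-1), (3)(2) + (-5)] = [-3, 1] = row 2 of A ✓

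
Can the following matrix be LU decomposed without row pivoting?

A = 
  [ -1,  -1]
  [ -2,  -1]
Yes.
A[1,1] = -1 ≠ 0, so Gaussian elimination proceeds without a row swap: multiplier ℓ₂₁ = (-2)/(-1) = 2, and U[2,2] = -1 - (2)(-1) = 1.
L = 
  [  1,   0]
  [  2,   1]
U = 
  [ -1,  -1]
  [  0,   1]
Check row 2 of LU: [(2)(-1), (2)(-1) + 1] = [-2, -1] = row 2 of A ✓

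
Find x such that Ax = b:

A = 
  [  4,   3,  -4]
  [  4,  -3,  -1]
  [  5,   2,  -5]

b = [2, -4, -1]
x = [1, 2, 2]

Row reduce the augmented matrix [A|b]:
R2 → R2 - (1)·R1
R3 → R3 - (5/4)·R1
R3 → R3 - (7/24)·R2
REF = 
  [   4,    3,   -4,    2]
  [   0,   -6,    3,   -6]
  [   0,    0, -7/8, -7/4]

Back-substitution:
x₃ = (-7/4) / (-7/8) = 2
x₂ = (-6 - (3)(2)) / (-6) = 2
x₁ = (2 - (3)(2) - (-4)(2)) / 4 = 1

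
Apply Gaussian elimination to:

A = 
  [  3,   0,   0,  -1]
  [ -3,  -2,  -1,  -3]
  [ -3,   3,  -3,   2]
Row operations:
R2 → R2 + (1)·R1
R3 → R3 + (1)·R1
R3 → R3 + (3/2)·R2

Resulting echelon form:
REF = 
  [   3,    0,    0,   -1]
  [   0,   -2,   -1,   -4]
  [   0,    0, -9/2,   -5]

Rank = 3 (number of non-zero pivot rows).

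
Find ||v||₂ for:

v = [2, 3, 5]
6.164

||v||₂ = √((2)² + (3)² + (5)²) = √38 = 6.164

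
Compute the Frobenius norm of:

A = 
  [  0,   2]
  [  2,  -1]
||A||_F = 3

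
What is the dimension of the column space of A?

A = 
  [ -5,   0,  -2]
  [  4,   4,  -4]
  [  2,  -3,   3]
dim(Col(A)) = 3

Row reduce:
R2 → R2 + (4/5)·R1
R3 → R3 + (2/5)·R1
R3 → R3 + (3/4)·R2
REF = 
  [   -5,     0,    -2]
  [    0,     4, -28/5]
  [    0,     0,    -2]
Pivot columns: 1, 2, 3 → 3 pivots.
dim(Col(A)) = number of pivot columns = 3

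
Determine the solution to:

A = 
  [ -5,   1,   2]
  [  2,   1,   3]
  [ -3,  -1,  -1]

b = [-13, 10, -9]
Row reduce the augmented matrix [A|b]:
R2 → R2 + (2/5)·R1
R3 → R3 - (3/5)·R1
R3 → R3 + (8/7)·R2
REF = 
  [  -5,    1,    2,  -13]
  [   0,  7/5, 19/5, 24/5]
  [   0,    0, 15/7, 30/7]

Back-substitution:
x₃ = (30/7) / (15/7) = 2
x₂ = (24/5 - (19/5)(2)) / (7/5) = -2
x₁ = (-13 - (1)(-2) - (2)(2)) / (-5) = 3

x = [3, -2, 2]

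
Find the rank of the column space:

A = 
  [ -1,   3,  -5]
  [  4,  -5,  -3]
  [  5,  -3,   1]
dim(Col(A)) = 3

Row reduce:
R2 → R2 + (4)·R1
R3 → R3 + (5)·R1
R3 → R3 - (12/7)·R2
REF = 
  [   -1,     3,    -5]
  [    0,     7,   -23]
  [    0,     0, 108/7]
Pivot columns: 1, 2, 3 → 3 pivots.
dim(Col(A)) = number of pivot columns = 3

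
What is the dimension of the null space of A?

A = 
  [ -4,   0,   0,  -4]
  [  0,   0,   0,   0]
nullity(A) = 3

Row reduce:
(no row operations needed)
REF = 
  [ -4,   0,   0,  -4]
  [  0,   0,   0,   0]
Pivot columns: 1 → 1 pivot.
rank(A) = 1, so nullity(A) = 4 - 1 = 3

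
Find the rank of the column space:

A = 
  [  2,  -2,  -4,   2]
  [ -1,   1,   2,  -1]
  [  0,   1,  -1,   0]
dim(Col(A)) = 2

Row reduce:
R2 → R2 + (1/2)·R1
Swap R2 ↔ R3
REF = 
  [  2,  -2,  -4,   2]
  [  0,   1,  -1,   0]
  [  0,   0,   0,   0]
Pivot columns: 1, 2 → 2 pivots.
dim(Col(A)) = number of pivot columns = 2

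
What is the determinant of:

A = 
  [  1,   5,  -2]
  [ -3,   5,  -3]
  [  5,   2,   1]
13

Cofactor expansion along row 1:
det(A) = (1)·((5)(1) - (-3)(2)) - (5)·((-3)(1) - (-3)(5)) + (-2)·((-3)(2) - (5)(5))
  = (1)(11) - (5)(12) + (-2)(-31)
  = 13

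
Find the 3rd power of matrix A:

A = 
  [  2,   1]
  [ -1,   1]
A^3 = 
  [  3,   6]
  [ -6,  -3]

A² = A·A:
A²[1,1] = (2)(2) + (1)(-1) = 3
A²[1,2] = (2)(1) + (1)(1) = 3
A²[2,1] = (-1)(2) + (1)(-1) = -3
A²[2,2] = (-1)(1) + (1)(1) = 0
A² = 
  [  3,   3]
  [ -3,   0]

A^3 = A^2·A:
A^3[1,1] = (3)(2) + (3)(-1) = 3
A^3[1,2] = (3)(1) + (3)(1) = 6
A^3[2,1] = (-3)(2) + (0)(-1) = -6
A^3[2,2] = (-3)(1) + (0)(1) = -3
A^3 = 
  [  3,   6]
  [ -6,  -3]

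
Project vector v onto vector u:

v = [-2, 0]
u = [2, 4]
v·u = (-2)(2) + (0)(4) = -4
u·u = (2)² + (4)² = 20
proj_u(v) = (v·u / u·u) × u = (-4/20) × u = (-1/5) × u

proj_u(v) = [-2/5, -4/5]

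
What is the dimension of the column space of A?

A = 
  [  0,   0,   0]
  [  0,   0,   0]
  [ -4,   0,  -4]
Row reduce:
Swap R1 ↔ R3
REF = 
  [ -4,   0,  -4]
  [  0,   0,   0]
  [  0,   0,   0]
Pivot columns: 1 → 1 pivot.
dim(Col(A)) = number of pivot columns = 1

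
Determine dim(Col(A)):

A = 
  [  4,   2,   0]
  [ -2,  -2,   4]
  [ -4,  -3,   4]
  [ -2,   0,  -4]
Row reduce:
R2 → R2 + (1/2)·R1
R3 → R3 + (1)·R1
R4 → R4 + (1/2)·R1
R3 → R3 - (1)·R2
R4 → R4 + (1)·R2
REF = 
  [  4,   2,   0]
  [  0,  -1,   4]
  [  0,   0,   0]
  [  0,   0,   0]
Pivot columns: 1, 2 → 2 pivots.
dim(Col(A)) = number of pivot columns = 2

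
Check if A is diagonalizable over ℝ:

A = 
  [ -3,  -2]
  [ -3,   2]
Yes

tr(A) = -1, det(A) = -12
Characteristic polynomial: λ² - tr(A)λ + det(A) = λ² + λ - 12
λ² + λ - 12 = (λ + 4)(λ - 3)
Eigenvalues: 3, -4
λ=-4: alg. mult. = 1, geom. mult. = 2 - rank(A - (-4)I) = 2 - 1 = 1
λ=3: alg. mult. = 1, geom. mult. = 2 - rank(A - (3)I) = 2 - 1 = 1
Sum of geometric multiplicities equals n, so A has n independent eigenvectors.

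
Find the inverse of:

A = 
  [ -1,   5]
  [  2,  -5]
det(A) = (-1)(-5) - (5)(2) = -5
For a 2×2 matrix, A⁻¹ = (1/det(A)) · [[d, -b], [-c, a]]
    = (-1/5) · [[-5, -5], [-2, -1]]

A⁻¹ = 
  [  1,   1]
  [2/5, 1/5]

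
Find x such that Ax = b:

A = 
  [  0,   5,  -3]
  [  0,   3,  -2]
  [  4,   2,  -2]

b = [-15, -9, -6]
Row reduce the augmented matrix [A|b]:
Swap R1 ↔ R3
R3 → R3 - (5/3)·R2
REF = 
  [  4,   2,  -2,  -6]
  [  0,   3,  -2,  -9]
  [  0,   0, 1/3,   0]

Back-substitution:
x₃ = 0 / (1/3) = 0
x₂ = (-9 - (-2)(0)) / 3 = -3
x₁ = (-6 - (2)(-3) - (-2)(0)) / 4 = 0

x = [0, -3, 0]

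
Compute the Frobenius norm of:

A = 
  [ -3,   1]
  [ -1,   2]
||A||_F = 3.873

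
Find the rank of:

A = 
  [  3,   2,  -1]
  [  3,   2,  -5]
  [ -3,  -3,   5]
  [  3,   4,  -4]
Row reduce:
R2 → R2 - (1)·R1
R3 → R3 + (1)·R1
R4 → R4 - (1)·R1
Swap R2 ↔ R3
R4 → R4 + (2)·R2
R4 → R4 + (5/4)·R3
REF = 
  [  3,   2,  -1]
  [  0,  -1,   4]
  [  0,   0,  -4]
  [  0,   0,   0]
Pivot columns: 1, 2, 3 → 3 pivots.

rank(A) = 3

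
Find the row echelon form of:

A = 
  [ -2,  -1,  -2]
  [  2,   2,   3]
Row operations:
R2 → R2 + (1)·R1

Resulting echelon form:
REF = 
  [ -2,  -1,  -2]
  [  0,   1,   1]

Rank = 2 (number of non-zero pivot rows).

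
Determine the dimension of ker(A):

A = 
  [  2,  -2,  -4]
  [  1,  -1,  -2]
nullity(A) = 2

Row reduce:
R2 → R2 - (1/2)·R1
REF = 
  [  2,  -2,  -4]
  [  0,   0,   0]
Pivot columns: 1 → 1 pivot.
rank(A) = 1, so nullity(A) = 3 - 1 = 2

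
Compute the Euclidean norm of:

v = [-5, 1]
5.099

||v||₂ = √((-5)² + (1)²) = √26 = 5.099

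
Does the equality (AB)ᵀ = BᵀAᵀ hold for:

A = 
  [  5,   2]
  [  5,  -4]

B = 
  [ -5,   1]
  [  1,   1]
Yes

(AB)ᵀ = 
  [-23, -29]
  [  7,   1]

BᵀAᵀ = 
  [-23, -29]
  [  7,   1]

Both sides are equal — this is the standard identity (AB)ᵀ = BᵀAᵀ, which holds for all A, B.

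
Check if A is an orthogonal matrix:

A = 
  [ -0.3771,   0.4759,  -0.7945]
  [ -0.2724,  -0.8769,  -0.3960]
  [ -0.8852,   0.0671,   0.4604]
Yes

AᵀA = 
  [  1,   0,  -0.0001]
  [  0,   0.9999,   0]
  [ -0.0001,   0,   1]
≈ I (equal to I up to the 4-dp rounding of the entries)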